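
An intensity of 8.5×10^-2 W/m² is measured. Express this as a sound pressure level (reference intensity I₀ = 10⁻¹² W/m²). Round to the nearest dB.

109 dB

L = 10·log₁₀(I/I₀) = 10·log₁₀(8.5×10^-2/10⁻¹²) = 10·log₁₀(8.5×10^10).
L = 10·(0.9294 + 10) = 109.29 dB.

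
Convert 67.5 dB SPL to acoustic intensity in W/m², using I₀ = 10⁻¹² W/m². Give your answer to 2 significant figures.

I = I₀·10^(L/10) = 10⁻¹² × 10^(67.5/10) = 10^(-5.250).

5.6e-06 W/m²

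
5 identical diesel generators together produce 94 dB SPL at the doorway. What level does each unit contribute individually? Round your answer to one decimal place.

87.0 dB SPL

For N identical incoherent sources L_total = L₁ + 10·log₁₀ N, so L₁ = 94 − 10·log₁₀(5) = 94 − 6.990.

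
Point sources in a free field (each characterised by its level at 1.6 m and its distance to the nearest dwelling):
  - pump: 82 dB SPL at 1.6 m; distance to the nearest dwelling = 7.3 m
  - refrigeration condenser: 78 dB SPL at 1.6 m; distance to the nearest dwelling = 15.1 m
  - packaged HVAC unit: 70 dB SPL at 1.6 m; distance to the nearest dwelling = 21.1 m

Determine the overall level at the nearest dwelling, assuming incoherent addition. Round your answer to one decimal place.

69.2 dB SPL

Apply inverse-square spreading to bring every level to the receiver, then sum 10^(L/10).
pump: 82 − 20·log₁₀(7.3/1.6) = 82 − 13.18 = 68.82 dB SPL.
refrigeration condenser: 78 − 20·log₁₀(15.1/1.6) = 78 − 19.50 = 58.50 dB SPL.
packaged HVAC unit: 70 − 20·log₁₀(21.1/1.6) = 70 − 22.40 = 47.60 dB SPL.
Σ 10^(L/10) = 8.380e+06 → L_total = 10·log₁₀(8.380e+06) = 69.23 dB SPL.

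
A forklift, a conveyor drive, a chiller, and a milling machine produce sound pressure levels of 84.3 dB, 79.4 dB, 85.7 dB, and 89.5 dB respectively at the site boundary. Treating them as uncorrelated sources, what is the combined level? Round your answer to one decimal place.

92.1 dB

For uncorrelated sources the intensities add, so convert each level to linear form, sum, and take 10·log₁₀ of the total.
Σ 10^(L/10) = 10^(84.3/10) + 10^(79.4/10) + 10^(85.7/10) + 10^(89.5/10) = 1.619e+09.
L_total = 10·log₁₀(1.619e+09) = 92.09 dB.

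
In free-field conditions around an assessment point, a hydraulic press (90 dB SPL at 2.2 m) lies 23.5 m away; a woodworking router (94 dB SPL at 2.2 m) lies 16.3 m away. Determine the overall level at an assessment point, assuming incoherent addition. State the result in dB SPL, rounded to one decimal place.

77.4 dB SPL

Propagate each source to the receiver with L = L_ref − 20·log₁₀(r/r_ref), then add intensities.
hydraulic press: 90 − 20·log₁₀(23.5/2.2) = 90 − 20.57 = 69.43 dB SPL.
woodworking router: 94 − 20·log₁₀(16.3/2.2) = 94 − 17.40 = 76.60 dB SPL.
Σ 10^(L/10) = 5.452e+07 → L_total = 10·log₁₀(5.452e+07) = 77.37 dB SPL.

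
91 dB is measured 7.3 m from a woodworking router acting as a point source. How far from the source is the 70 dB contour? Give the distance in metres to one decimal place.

For a point source L₁ − L₂ = 20·log₁₀(r₂/r₁), so r₂ = r₁·10^((L₁−L₂)/20).
r₂ = 7.3·10^((91−70)/20) = 7.3·10^(21.0/20) = 81.91 m.

81.9 m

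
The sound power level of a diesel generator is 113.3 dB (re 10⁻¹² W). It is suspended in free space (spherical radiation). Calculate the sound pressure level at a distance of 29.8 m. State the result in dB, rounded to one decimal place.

72.8 dB

L_p = L_w − 10·log₁₀(4π·r²) with r = 29.8 m.
4π·r² = 1.116e+04 m², 10·log₁₀ of that is 40.476 dB.
L_p = 113.3 − 40.476 = 72.82 dB.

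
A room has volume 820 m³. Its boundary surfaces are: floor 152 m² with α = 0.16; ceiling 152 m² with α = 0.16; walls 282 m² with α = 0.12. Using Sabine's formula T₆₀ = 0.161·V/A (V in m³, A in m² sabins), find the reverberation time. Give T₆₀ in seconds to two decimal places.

1.60 s

Summing Sᵢαᵢ: 152·0.16 + 152·0.16 + 282·0.12 = 82.48 m².
T₆₀ = 0.161·V/A = 0.161·820/82.48 = 1.601 s.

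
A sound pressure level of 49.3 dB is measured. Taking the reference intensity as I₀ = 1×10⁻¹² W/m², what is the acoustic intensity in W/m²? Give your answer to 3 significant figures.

8.51e-08 W/m²

L = 10·log₁₀(I/I₀) ⇒ I = I₀·10^(L/10) = 10⁻¹² × 10^4.93.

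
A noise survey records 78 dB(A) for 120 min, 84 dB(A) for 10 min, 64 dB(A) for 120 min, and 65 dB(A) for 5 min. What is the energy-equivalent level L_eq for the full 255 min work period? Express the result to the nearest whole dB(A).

The energy average is taken in the linear domain: L_eq = 10·log₁₀[(Σ tᵢ·10^(Lᵢ/10))/T], T = 255 min.
Σ tᵢ·10^(Lᵢ/10) = 120·10^(78/10) + 10·10^(84/10) + 120·10^(64/10) + 5·10^(65/10) = 1.040e+10.
L_eq = 10·log₁₀(1.040e+10/255) = 76.11 dB(A).

76 dB(A)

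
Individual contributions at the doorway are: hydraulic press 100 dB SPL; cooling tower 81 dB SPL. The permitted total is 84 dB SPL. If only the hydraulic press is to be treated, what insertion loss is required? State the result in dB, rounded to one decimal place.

Fixed contribution from the other source: Σ 10^(L/10) = 10^(81/10) = 1.259e+08 (81.00 dB SPL).
To meet 84 dB SPL overall, the treated hydraulic press may contribute at most 10^(84/10) − 1.259e+08 = 1.253e+08, i.e. 80.98 dB SPL.
So the hydraulic press must be reduced from 100 to 80.98 dB SPL: IL = 19.02 dB.

19.0 dB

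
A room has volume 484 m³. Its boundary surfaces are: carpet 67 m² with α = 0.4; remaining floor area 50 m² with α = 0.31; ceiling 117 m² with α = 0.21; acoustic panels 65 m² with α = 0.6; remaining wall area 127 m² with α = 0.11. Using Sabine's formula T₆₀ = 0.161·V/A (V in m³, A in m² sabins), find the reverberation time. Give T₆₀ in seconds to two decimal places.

0.65 s

A = Σ Sᵢαᵢ = 67·0.4 + 50·0.31 + 117·0.21 + 65·0.6 + 127·0.11 = 119.84 m².
T₆₀ = 0.161 × 484 / 119.84 = 0.650 s.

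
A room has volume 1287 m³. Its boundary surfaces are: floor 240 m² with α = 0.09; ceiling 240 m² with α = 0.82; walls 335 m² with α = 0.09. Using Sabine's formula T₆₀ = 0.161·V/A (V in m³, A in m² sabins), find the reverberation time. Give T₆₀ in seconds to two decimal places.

0.83 s

A = Σ Sᵢαᵢ = 240·0.09 + 240·0.82 + 335·0.09 = 248.55 m².
T₆₀ = 0.161·V/A = 0.161·1287/248.55 = 0.834 s.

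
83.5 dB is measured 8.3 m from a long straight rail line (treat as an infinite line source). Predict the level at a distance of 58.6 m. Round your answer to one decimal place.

75.0 dB

Line-source attenuation: ΔL = 10·log₁₀(r₂/r₁) = 10·log₁₀(58.6/8.3) = 8.488 dB.
L₂ = 83.5 − 10·log₁₀(58.6/8.3) = 83.5 − 8.488 = 75.01 dB.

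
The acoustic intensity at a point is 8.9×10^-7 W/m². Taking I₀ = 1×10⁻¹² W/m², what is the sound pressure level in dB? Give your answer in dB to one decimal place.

Dividing by I₀ shifts the exponent by 12: I/I₀ = 8.9×10^5.
L = 10·(0.9494 + 5) = 59.49 dB.

59.5 dB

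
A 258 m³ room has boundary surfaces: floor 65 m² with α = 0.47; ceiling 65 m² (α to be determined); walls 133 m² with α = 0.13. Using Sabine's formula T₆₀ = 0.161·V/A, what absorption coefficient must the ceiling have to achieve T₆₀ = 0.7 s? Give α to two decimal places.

0.18

Required total absorption A = 0.161·258/0.7 = 59.34 m².
Absorption from the other surfaces = 65·0.47 + 133·0.13 = 47.84 m², so the ceiling must supply 11.50 m² over 65 m².
α = 11.50/65 = 0.177.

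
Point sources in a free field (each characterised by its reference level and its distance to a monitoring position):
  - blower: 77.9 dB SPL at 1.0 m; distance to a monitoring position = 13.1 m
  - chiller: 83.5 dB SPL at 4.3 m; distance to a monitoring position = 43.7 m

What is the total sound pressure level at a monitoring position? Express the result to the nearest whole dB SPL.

64 dB SPL

First find each source's level at the receiver (point-source: −20·log₁₀(r/r_ref)), then combine on an intensity basis.
blower: 77.9 − 20·log₁₀(13.1/1.0) = 77.9 − 22.35 = 55.55 dB SPL.
chiller: 83.5 − 20·log₁₀(43.7/4.3) = 83.5 − 20.14 = 63.36 dB SPL.
Σ 10^(L/10) = 2.527e+06 → L_total = 10·log₁₀(2.527e+06) = 64.03 dB SPL.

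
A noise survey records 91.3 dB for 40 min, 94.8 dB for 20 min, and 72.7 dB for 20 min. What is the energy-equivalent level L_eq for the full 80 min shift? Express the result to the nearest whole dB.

92 dB

Weight each interval's intensity by its duration and average over T = 80 min:
Σ tᵢ·10^(Lᵢ/10) = 40·10^(91.3/10) + 20·10^(94.8/10) + 20·10^(72.7/10) = 1.147e+11.
L_eq = 10·log₁₀(1.147e+11/80) = 91.57 dB.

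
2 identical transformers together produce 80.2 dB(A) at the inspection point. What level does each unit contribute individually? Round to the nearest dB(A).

For N identical incoherent sources L_total = L₁ + 10·log₁₀ N, so L₁ = 80.2 − 10·log₁₀(2) = 80.2 − 3.010.

77 dB(A)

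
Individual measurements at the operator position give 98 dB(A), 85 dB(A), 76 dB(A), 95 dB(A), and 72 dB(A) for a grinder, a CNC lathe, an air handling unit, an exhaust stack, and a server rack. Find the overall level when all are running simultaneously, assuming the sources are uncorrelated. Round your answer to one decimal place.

99.9 dB(A)

For uncorrelated sources the intensities add, so convert each level to linear form, sum, and take 10·log₁₀ of the total.
Σ 10^(L/10) = 10^(98/10) + 10^(85/10) + 10^(76/10) + 10^(95/10) + 10^(72/10) = 9.844e+09.
L_total = 10·log₁₀(9.844e+09) = 99.93 dB(A).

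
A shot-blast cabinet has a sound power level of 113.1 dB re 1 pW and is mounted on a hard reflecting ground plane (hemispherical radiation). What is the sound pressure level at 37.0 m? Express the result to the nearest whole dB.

Free-field hemispherical radiation: L_p = L_w − 10·log₁₀(2π·r²), r = 37.0 m.
2π·r² = 8602 m², 10·log₁₀ of that is 39.346 dB.
L_p = 113.1 − 39.346 = 73.75 dB.

74 dB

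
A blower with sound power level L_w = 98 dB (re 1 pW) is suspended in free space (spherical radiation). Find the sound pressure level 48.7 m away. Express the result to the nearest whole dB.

53 dB

L_p = L_w − 10·log₁₀(4π·r²) with r = 48.7 m.
4π·r² = 2.98e+04 m², 10·log₁₀ of that is 44.743 dB.
L_p = 98 − 44.743 = 53.26 dB.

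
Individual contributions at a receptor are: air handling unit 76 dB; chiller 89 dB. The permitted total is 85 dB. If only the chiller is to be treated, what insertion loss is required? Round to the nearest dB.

5 dB

Fixed contribution from the other source: Σ 10^(L/10) = 10^(76/10) = 3.981e+07 (76.00 dB).
The limit corresponds to 10^(85/10) = 3.162e+08; subtracting the fixed part leaves 2.764e+08 for the chiller, i.e. 84.42 dB.
So the chiller must be reduced from 89 to 84.42 dB: IL = 4.58 dB.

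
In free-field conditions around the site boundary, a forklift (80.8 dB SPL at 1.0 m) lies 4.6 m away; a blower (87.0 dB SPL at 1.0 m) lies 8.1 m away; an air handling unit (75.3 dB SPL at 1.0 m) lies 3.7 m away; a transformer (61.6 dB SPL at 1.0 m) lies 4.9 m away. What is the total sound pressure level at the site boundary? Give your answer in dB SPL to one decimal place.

72.0 dB SPL

First find each source's level at the receiver (point-source: −20·log₁₀(r/r_ref)), then combine on an intensity basis.
forklift: 80.8 − 20·log₁₀(4.6/1.0) = 80.8 − 13.26 = 67.54 dB SPL.
blower: 87.0 − 20·log₁₀(8.1/1.0) = 87.0 − 18.17 = 68.83 dB SPL.
air handling unit: 75.3 − 20·log₁₀(3.7/1.0) = 75.3 − 11.36 = 63.94 dB SPL.
transformer: 61.6 − 20·log₁₀(4.9/1.0) = 61.6 − 13.80 = 47.80 dB SPL.
Σ 10^(L/10) = 1.586e+07 → L_total = 10·log₁₀(1.586e+07) = 72.00 dB SPL.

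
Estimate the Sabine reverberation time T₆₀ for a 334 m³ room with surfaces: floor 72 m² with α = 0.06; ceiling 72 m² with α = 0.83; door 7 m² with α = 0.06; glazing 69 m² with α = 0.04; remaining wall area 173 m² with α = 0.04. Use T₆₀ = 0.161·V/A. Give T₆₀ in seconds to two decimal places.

0.72 s

Total absorption A = 72·0.06 + 72·0.83 + 7·0.06 + 69·0.04 + 173·0.04 = 74.18 m² sabins.
T₆₀ = 0.161·V/A = 0.161·334/74.18 = 0.725 s.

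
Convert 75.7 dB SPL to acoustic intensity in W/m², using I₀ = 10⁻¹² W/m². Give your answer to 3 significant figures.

L = 10·log₁₀(I/I₀) ⇒ I = I₀·10^(L/10) = 10⁻¹² × 10^7.57.

3.72e-05 W/m²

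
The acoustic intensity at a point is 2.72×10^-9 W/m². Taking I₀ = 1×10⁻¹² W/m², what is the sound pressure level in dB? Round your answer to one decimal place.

34.3 dB

I/I₀ = 2.72×10^-9/10⁻¹² = 2.72×10^3, and L = 10·log₁₀(I/I₀).
L = 10·(0.4346 + 3) = 34.35 dB.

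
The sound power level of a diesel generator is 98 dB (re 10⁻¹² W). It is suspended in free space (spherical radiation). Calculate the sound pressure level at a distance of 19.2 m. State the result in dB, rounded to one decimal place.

L_p = L_w − 10·log₁₀(4π·r²) with r = 19.2 m.
4π·r² = 4632 m², 10·log₁₀ of that is 36.658 dB.
L_p = 98 − 36.658 = 61.34 dB.

61.3 dB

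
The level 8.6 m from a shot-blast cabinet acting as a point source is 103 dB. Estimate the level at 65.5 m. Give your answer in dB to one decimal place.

Spherical spreading from a point source gives a 20·log₁₀(r₂/r₁) drop.
L₂ = 103 − 20·log₁₀(65.5/8.6) = 103 − 17.635 = 85.37 dB.

85.4 dB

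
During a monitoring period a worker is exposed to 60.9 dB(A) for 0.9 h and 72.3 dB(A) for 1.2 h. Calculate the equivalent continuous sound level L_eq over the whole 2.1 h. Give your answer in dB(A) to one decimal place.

Weight each interval's intensity by its duration and average over T = 2.1 h:
Σ tᵢ·10^(Lᵢ/10) = 0.9·10^(60.9/10) + 1.2·10^(72.3/10) = 2.149e+07.
L_eq = 10·log₁₀(2.149e+07/2.1) = 70.10 dB(A).

70.1 dB(A)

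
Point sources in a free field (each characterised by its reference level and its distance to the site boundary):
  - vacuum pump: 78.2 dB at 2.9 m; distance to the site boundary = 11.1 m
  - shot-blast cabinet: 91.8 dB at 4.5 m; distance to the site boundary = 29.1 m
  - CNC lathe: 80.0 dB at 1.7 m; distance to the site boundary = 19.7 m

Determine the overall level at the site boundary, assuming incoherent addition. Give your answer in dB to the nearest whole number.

76 dB

Propagate each source to the receiver with L = L_ref − 20·log₁₀(r/r_ref), then add intensities.
vacuum pump: 78.2 − 20·log₁₀(11.1/2.9) = 78.2 − 11.66 = 66.54 dB.
shot-blast cabinet: 91.8 − 20·log₁₀(29.1/4.5) = 91.8 − 16.21 = 75.59 dB.
CNC lathe: 80.0 − 20·log₁₀(19.7/1.7) = 80.0 − 21.28 = 58.72 dB.
Σ 10^(L/10) = 4.145e+07 → L_total = 10·log₁₀(4.145e+07) = 76.18 dB.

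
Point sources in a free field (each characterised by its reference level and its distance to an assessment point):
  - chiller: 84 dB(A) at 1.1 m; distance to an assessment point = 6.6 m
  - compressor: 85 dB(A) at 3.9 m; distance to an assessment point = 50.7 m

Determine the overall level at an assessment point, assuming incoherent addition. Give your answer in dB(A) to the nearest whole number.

69 dB(A)

First find each source's level at the receiver (point-source: −20·log₁₀(r/r_ref)), then combine on an intensity basis.
chiller: 84 − 20·log₁₀(6.6/1.1) = 84 − 15.56 = 68.44 dB(A).
compressor: 85 − 20·log₁₀(50.7/3.9) = 85 − 22.28 = 62.72 dB(A).
Σ 10^(L/10) = 8.849e+06 → L_total = 10·log₁₀(8.849e+06) = 69.47 dB(A).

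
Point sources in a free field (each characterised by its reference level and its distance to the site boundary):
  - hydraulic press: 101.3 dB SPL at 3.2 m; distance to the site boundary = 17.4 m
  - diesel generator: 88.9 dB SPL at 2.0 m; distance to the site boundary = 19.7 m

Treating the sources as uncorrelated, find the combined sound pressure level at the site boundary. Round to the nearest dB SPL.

Propagate each source to the receiver with L = L_ref − 20·log₁₀(r/r_ref), then add intensities.
hydraulic press: 101.3 − 20·log₁₀(17.4/3.2) = 101.3 − 14.71 = 86.59 dB SPL.
diesel generator: 88.9 − 20·log₁₀(19.7/2.0) = 88.9 − 19.87 = 69.03 dB SPL.
Σ 10^(L/10) = 4.642e+08 → L_total = 10·log₁₀(4.642e+08) = 86.67 dB SPL.

87 dB SPL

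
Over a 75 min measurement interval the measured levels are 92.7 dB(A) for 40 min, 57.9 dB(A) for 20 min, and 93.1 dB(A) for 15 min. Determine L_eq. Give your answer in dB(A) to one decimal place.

The energy average is taken in the linear domain: L_eq = 10·log₁₀[(Σ tᵢ·10^(Lᵢ/10))/T], T = 75 min.
Σ tᵢ·10^(Lᵢ/10) = 40·10^(92.7/10) + 20·10^(57.9/10) + 15·10^(93.1/10) = 1.051e+11.
L_eq = 10·log₁₀(1.051e+11/75) = 91.47 dB(A).

91.5 dB(A)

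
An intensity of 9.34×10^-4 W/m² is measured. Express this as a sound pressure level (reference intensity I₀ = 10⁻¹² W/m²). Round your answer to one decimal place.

89.7 dB

Dividing by I₀ shifts the exponent by 12: I/I₀ = 9.34×10^8.
L = 10·(0.9703 + 8) = 89.70 dB.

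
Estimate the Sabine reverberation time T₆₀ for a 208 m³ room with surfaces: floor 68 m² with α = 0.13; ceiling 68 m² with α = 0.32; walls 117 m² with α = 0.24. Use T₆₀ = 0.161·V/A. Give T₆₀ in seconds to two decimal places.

0.57 s

Total absorption A = 68·0.13 + 68·0.32 + 117·0.24 = 58.68 m² sabins.
T₆₀ = 0.161·V/A = 0.161·208/58.68 = 0.571 s.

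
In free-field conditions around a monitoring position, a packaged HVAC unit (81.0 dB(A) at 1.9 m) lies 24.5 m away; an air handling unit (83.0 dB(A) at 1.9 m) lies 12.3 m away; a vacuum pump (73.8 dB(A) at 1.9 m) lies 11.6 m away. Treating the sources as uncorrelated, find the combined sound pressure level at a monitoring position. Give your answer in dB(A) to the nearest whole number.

68 dB(A)

Apply inverse-square spreading to bring every level to the receiver, then sum 10^(L/10).
packaged HVAC unit: 81.0 − 20·log₁₀(24.5/1.9) = 81.0 − 22.21 = 58.79 dB(A).
air handling unit: 83.0 − 20·log₁₀(12.3/1.9) = 83.0 − 16.22 = 66.78 dB(A).
vacuum pump: 73.8 − 20·log₁₀(11.6/1.9) = 73.8 − 15.71 = 58.09 dB(A).
Σ 10^(L/10) = 6.162e+06 → L_total = 10·log₁₀(6.162e+06) = 67.90 dB(A).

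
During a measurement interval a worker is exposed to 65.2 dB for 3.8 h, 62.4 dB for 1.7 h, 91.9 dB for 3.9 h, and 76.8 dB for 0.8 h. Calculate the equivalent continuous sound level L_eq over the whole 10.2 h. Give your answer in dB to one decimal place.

The energy average is taken in the linear domain: L_eq = 10·log₁₀[(Σ tᵢ·10^(Lᵢ/10))/T], T = 10.2 h.
Σ tᵢ·10^(Lᵢ/10) = 3.8·10^(65.2/10) + 1.7·10^(62.4/10) + 3.9·10^(91.9/10) + 0.8·10^(76.8/10) = 6.094e+09.
L_eq = 10·log₁₀(6.094e+09/10.2) = 87.76 dB.

87.8 dB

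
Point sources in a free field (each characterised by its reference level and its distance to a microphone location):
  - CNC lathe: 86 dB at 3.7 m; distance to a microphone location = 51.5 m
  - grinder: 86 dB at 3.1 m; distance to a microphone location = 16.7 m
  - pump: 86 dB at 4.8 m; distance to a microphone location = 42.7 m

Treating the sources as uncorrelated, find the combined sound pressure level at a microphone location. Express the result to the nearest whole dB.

73 dB

Propagate each source to the receiver with L = L_ref − 20·log₁₀(r/r_ref), then add intensities.
CNC lathe: 86 − 20·log₁₀(51.5/3.7) = 86 − 22.87 = 63.13 dB.
grinder: 86 − 20·log₁₀(16.7/3.1) = 86 − 14.63 = 71.37 dB.
pump: 86 − 20·log₁₀(42.7/4.8) = 86 − 18.98 = 67.02 dB.
Σ 10^(L/10) = 2.080e+07 → L_total = 10·log₁₀(2.080e+07) = 73.18 dB.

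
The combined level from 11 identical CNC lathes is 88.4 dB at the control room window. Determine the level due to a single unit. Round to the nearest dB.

78 dB

11 equal contributions raise the level by 10·log₁₀ 11 = 10.414 dB, so each unit alone gives 88.4 − 10.414.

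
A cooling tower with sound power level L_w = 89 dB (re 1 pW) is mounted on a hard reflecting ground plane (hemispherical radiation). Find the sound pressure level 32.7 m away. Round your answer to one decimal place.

L_p = L_w − 10·log₁₀(2π·r²) with r = 32.7 m.
2π·r² = 6719 m², 10·log₁₀ of that is 38.273 dB.
L_p = 89 − 38.273 = 50.73 dB.

50.7 dB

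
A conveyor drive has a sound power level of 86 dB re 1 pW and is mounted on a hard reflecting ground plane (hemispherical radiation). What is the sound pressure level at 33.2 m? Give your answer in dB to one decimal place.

47.6 dB

Free-field hemispherical radiation: L_p = L_w − 10·log₁₀(2π·r²), r = 33.2 m.
2π·r² = 6926 m², 10·log₁₀ of that is 38.405 dB.
L_p = 86 − 38.405 = 47.60 dB.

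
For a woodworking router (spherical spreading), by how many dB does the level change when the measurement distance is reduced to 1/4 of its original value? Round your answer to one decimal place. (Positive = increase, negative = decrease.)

+12.0 dB

A point source loses 6 dB per doubling of distance; generally ΔL = −20·log₁₀(r₂/r₁).
ΔL = −20·log₁₀(0.25) = +12.04 dB.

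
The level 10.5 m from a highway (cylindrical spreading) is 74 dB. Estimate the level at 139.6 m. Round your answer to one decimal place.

62.8 dB

Line-source attenuation: ΔL = 10·log₁₀(r₂/r₁) = 10·log₁₀(139.6/10.5) = 11.237 dB.
L₂ = 74 − 10·log₁₀(139.6/10.5) = 74 − 11.237 = 62.76 dB.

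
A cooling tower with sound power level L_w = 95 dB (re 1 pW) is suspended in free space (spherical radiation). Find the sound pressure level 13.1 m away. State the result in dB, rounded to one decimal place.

Free-field spherical radiation: L_p = L_w − 10·log₁₀(4π·r²), r = 13.1 m.
4π·r² = 2157 m², 10·log₁₀ of that is 33.338 dB.
L_p = 95 − 33.338 = 61.66 dB.

61.7 dB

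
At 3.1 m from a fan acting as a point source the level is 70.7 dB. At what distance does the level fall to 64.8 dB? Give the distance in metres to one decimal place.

Point-source spreading drops the level by 20·log₁₀(r₂/r₁); inverting, r₂/r₁ = 10^(ΔL/20).
r₂ = 3.1·10^((70.7−64.8)/20) = 3.1·10^(5.9/20) = 6.11 m.

6.1 m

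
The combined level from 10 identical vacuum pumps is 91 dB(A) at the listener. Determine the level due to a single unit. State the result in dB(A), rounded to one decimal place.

81.0 dB(A)

Dividing the total intensity by 10 lowers the level by 10·log₁₀ 10 = 10.000 dB: L₁ = 91 − 10.000.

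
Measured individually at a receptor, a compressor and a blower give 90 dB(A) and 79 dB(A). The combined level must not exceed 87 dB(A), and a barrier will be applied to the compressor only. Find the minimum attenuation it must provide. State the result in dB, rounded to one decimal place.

The untreated sources together contribute 10^(79/10) = 7.943e+07, i.e. 79.00 dB(A).
To meet 87 dB(A) overall, the treated compressor may contribute at most 10^(87/10) − 7.943e+07 = 4.218e+08, i.e. 86.25 dB(A).
So the compressor must be reduced from 90 to 86.25 dB(A): IL = 3.75 dB.

3.7 dB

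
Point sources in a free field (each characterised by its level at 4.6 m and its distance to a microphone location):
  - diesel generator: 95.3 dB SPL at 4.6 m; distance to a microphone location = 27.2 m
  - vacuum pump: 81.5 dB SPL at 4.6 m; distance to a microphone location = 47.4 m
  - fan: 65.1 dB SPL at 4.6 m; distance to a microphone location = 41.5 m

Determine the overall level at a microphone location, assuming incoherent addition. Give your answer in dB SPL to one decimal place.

79.9 dB SPL

Apply inverse-square spreading to bring every level to the receiver, then sum 10^(L/10).
diesel generator: 95.3 − 20·log₁₀(27.2/4.6) = 95.3 − 15.44 = 79.86 dB SPL.
vacuum pump: 81.5 − 20·log₁₀(47.4/4.6) = 81.5 − 20.26 = 61.24 dB SPL.
fan: 65.1 − 20·log₁₀(41.5/4.6) = 65.1 − 19.11 = 45.99 dB SPL.
Σ 10^(L/10) = 9.828e+07 → L_total = 10·log₁₀(9.828e+07) = 79.92 dB SPL.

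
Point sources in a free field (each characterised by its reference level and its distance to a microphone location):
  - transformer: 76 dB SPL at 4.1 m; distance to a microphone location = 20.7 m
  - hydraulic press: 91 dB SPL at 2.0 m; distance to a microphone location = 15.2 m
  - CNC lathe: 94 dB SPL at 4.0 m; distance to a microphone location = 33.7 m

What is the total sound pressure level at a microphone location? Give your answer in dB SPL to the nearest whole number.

Propagate each source to the receiver with L = L_ref − 20·log₁₀(r/r_ref), then add intensities.
transformer: 76 − 20·log₁₀(20.7/4.1) = 76 − 14.06 = 61.94 dB SPL.
hydraulic press: 91 − 20·log₁₀(15.2/2.0) = 91 − 17.62 = 73.38 dB SPL.
CNC lathe: 94 − 20·log₁₀(33.7/4.0) = 94 − 18.51 = 75.49 dB SPL.
Σ 10^(L/10) = 5.875e+07 → L_total = 10·log₁₀(5.875e+07) = 77.69 dB SPL.

78 dB SPL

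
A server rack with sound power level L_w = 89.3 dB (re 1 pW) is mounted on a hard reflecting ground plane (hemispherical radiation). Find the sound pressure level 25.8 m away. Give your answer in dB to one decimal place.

53.1 dB

The power spreads over a hemisphere of area 2π·r², so L_p = L_w − 10·log₁₀(2π·r²).
2π·r² = 4182 m², 10·log₁₀ of that is 36.214 dB.
L_p = 89.3 − 36.214 = 53.09 dB.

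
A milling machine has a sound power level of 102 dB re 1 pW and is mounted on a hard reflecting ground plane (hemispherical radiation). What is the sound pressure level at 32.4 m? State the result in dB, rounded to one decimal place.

The power spreads over a hemisphere of area 2π·r², so L_p = L_w − 10·log₁₀(2π·r²).
2π·r² = 6596 m², 10·log₁₀ of that is 38.193 dB.
L_p = 102 − 38.193 = 63.81 dB.

63.8 dB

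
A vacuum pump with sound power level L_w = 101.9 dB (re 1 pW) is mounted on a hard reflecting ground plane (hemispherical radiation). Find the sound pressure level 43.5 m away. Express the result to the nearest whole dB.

Free-field hemispherical radiation: L_p = L_w − 10·log₁₀(2π·r²), r = 43.5 m.
2π·r² = 1.189e+04 m², 10·log₁₀ of that is 40.752 dB.
L_p = 101.9 − 40.752 = 61.15 dB.

61 dB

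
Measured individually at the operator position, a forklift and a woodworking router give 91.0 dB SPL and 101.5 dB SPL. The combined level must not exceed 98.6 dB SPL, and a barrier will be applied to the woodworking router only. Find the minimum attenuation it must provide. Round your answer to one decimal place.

Everything except the woodworking router sums to 10^(91.0/10) = 1.259e+09 in linear terms, 91.00 dB SPL.
To meet 98.6 dB SPL overall, the treated woodworking router may contribute at most 10^(98.6/10) − 1.259e+09 = 5.985e+09, i.e. 97.77 dB SPL.
So the woodworking router must be reduced from 101.5 to 97.77 dB SPL: IL = 3.73 dB.

3.7 dB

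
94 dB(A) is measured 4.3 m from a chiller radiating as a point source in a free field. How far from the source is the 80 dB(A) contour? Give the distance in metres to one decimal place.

21.6 m

For a point source L₁ − L₂ = 20·log₁₀(r₂/r₁), so r₂ = r₁·10^((L₁−L₂)/20).
r₂ = 4.3·10^((94−80)/20) = 4.3·10^(14.0/20) = 21.55 m.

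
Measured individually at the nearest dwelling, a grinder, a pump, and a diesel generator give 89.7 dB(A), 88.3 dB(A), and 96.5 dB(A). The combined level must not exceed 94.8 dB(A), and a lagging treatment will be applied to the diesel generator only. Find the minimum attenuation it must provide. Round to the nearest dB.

5 dB

Fixed contribution from the other sources: Σ 10^(L/10) = 10^(89.7/10) + 10^(88.3/10) = 1.609e+09 (92.07 dB(A)).
The limit corresponds to 10^(94.8/10) = 3.020e+09; subtracting the fixed part leaves 1.411e+09 for the diesel generator, i.e. 91.49 dB(A).
So the diesel generator must be reduced from 96.5 to 91.49 dB(A): IL = 5.01 dB.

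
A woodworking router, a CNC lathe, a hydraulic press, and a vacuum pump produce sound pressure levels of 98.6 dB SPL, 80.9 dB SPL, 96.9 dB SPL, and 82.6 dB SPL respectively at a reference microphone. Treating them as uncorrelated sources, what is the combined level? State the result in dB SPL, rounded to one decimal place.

101.0 dB SPL

For uncorrelated sources the intensities add, so convert each level to linear form, sum, and take 10·log₁₀ of the total.
Σ 10^(L/10) = 10^(98.6/10) + 10^(80.9/10) + 10^(96.9/10) + 10^(82.6/10) = 1.245e+10.
L_total = 10·log₁₀(1.245e+10) = 100.95 dB SPL.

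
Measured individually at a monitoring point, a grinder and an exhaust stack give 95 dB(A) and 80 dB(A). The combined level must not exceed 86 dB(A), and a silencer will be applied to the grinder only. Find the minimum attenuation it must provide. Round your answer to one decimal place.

Everything except the grinder sums to 10^(80/10) = 1.000e+08 in linear terms, 80.00 dB(A).
The limit corresponds to 10^(86/10) = 3.981e+08; subtracting the fixed part leaves 2.981e+08 for the grinder, i.e. 84.74 dB(A).
Required insertion loss = 95 − 84.74 = 10.26 dB.

10.3 dB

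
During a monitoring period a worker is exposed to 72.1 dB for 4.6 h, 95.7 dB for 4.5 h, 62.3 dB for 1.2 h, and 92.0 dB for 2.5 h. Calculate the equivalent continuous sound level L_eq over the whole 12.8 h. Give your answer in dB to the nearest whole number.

92 dB

L_eq = 10·log₁₀[(1/T)·Σ tᵢ·10^(Lᵢ/10)] with T = 12.8 h.
Σ tᵢ·10^(Lᵢ/10) = 4.6·10^(72.1/10) + 4.5·10^(95.7/10) + 1.2·10^(62.3/10) + 2.5·10^(92.0/10) = 2.076e+10.
L_eq = 10·log₁₀(2.076e+10/12.8) = 92.10 dB.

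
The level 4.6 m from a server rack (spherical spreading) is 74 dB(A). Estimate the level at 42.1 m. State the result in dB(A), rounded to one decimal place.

54.8 dB(A)

Spherical spreading from a point source gives a 20·log₁₀(r₂/r₁) drop.
L₂ = 74 − 20·log₁₀(42.1/4.6) = 74 − 19.230 = 54.77 dB(A).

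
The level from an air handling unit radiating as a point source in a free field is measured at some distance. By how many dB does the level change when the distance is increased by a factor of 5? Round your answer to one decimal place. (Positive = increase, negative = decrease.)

-14.0 dB

A point source loses 6 dB per doubling of distance; generally ΔL = −20·log₁₀(r₂/r₁).
ΔL = −20·log₁₀(5) = -13.98 dB.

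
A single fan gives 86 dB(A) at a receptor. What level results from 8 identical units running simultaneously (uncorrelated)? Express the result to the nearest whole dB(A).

95 dB(A)

With 8 equal, uncorrelated contributions the intensity is 8× that of one unit, giving a rise of 10·log₁₀ 8.
L_total = 86 + 10·log₁₀(8) = 86 + 9.031 = 95.03 dB(A).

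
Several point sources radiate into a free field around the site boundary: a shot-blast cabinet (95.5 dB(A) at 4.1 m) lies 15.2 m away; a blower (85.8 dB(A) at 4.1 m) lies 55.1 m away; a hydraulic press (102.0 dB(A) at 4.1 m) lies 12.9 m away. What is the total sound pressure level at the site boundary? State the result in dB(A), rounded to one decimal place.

Apply inverse-square spreading to bring every level to the receiver, then sum 10^(L/10).
shot-blast cabinet: 95.5 − 20·log₁₀(15.2/4.1) = 95.5 − 11.38 = 84.12 dB(A).
blower: 85.8 − 20·log₁₀(55.1/4.1) = 85.8 − 22.57 = 63.23 dB(A).
hydraulic press: 102.0 − 20·log₁₀(12.9/4.1) = 102.0 − 9.96 = 92.04 dB(A).
Σ 10^(L/10) = 1.861e+09 → L_total = 10·log₁₀(1.861e+09) = 92.70 dB(A).

92.7 dB(A)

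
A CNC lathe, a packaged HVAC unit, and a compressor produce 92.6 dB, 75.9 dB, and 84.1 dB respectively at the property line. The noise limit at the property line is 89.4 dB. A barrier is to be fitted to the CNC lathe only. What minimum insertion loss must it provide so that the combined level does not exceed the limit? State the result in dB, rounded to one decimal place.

5.0 dB

The untreated sources together contribute 10^(75.9/10) + 10^(84.1/10) = 2.959e+08, i.e. 84.71 dB.
To meet 89.4 dB overall, the treated CNC lathe may contribute at most 10^(89.4/10) − 2.959e+08 = 5.750e+08, i.e. 87.60 dB.
So the CNC lathe must be reduced from 92.6 to 87.60 dB: IL = 5.00 dB.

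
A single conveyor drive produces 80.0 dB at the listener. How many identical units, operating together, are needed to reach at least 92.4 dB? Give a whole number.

The shortfall is 92.4 − 80.0 = 12.4 dB, and N units add 10·log₁₀ N, so need 10·log₁₀ N ≥ 12.4.
N ≥ 10^(12.4/10) = 17.378, so N = 18.

18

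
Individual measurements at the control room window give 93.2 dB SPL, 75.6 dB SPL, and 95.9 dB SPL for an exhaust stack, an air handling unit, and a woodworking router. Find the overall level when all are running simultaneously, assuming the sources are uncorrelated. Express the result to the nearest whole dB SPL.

98 dB SPL

Incoherent sources combine by intensity addition: L_total = 10·log₁₀(Σ 10^(L_i/10)).
Σ 10^(L/10) = 10^(93.2/10) + 10^(75.6/10) + 10^(95.9/10) = 6.016e+09.
L_total = 10·log₁₀(6.016e+09) = 97.79 dB SPL.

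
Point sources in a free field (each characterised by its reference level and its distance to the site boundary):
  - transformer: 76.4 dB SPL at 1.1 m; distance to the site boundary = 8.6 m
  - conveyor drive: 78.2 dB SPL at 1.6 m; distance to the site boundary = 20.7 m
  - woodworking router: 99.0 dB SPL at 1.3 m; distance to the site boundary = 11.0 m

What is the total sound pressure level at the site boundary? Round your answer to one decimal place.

First find each source's level at the receiver (point-source: −20·log₁₀(r/r_ref)), then combine on an intensity basis.
transformer: 76.4 − 20·log₁₀(8.6/1.1) = 76.4 − 17.86 = 58.54 dB SPL.
conveyor drive: 78.2 − 20·log₁₀(20.7/1.6) = 78.2 − 22.24 = 55.96 dB SPL.
woodworking router: 99.0 − 20·log₁₀(11.0/1.3) = 99.0 − 18.55 = 80.45 dB SPL.
Σ 10^(L/10) = 1.121e+08 → L_total = 10·log₁₀(1.121e+08) = 80.49 dB SPL.

80.5 dB SPL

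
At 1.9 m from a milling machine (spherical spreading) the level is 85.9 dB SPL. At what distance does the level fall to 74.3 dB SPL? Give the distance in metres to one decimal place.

For a point source L₁ − L₂ = 20·log₁₀(r₂/r₁), so r₂ = r₁·10^((L₁−L₂)/20).
r₂ = 1.9·10^((85.9−74.3)/20) = 1.9·10^(11.6/20) = 7.22 m.

7.2 m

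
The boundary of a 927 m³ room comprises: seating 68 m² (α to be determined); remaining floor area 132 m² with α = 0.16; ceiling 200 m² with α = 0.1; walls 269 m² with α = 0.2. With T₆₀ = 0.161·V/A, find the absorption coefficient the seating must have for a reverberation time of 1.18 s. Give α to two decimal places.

From T₆₀ = 0.161·V/A, the target T₆₀ = 1.18 s needs A = 0.161·927/1.18 = 126.48 m².
Absorption from the other surfaces = 132·0.16 + 200·0.1 + 269·0.2 = 94.92 m², so the seating must supply 31.56 m² over 68 m².
α = 31.56/68 = 0.464.

0.46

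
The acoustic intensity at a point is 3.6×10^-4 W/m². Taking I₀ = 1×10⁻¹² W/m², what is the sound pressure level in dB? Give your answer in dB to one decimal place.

I/I₀ = 3.6×10^-4/10⁻¹² = 3.6×10^8, and L = 10·log₁₀(I/I₀).
L = 10·(0.5563 + 8) = 85.56 dB.

85.6 dB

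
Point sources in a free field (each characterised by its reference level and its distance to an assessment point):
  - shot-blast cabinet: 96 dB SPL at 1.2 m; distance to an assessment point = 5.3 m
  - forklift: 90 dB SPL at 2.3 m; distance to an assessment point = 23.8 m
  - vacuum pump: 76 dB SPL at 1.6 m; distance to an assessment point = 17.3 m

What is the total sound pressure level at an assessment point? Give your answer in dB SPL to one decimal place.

83.3 dB SPL

Apply inverse-square spreading to bring every level to the receiver, then sum 10^(L/10).
shot-blast cabinet: 96 − 20·log₁₀(5.3/1.2) = 96 − 12.90 = 83.10 dB SPL.
forklift: 90 − 20·log₁₀(23.8/2.3) = 90 − 20.30 = 69.70 dB SPL.
vacuum pump: 76 − 20·log₁₀(17.3/1.6) = 76 − 20.68 = 55.32 dB SPL.
Σ 10^(L/10) = 2.138e+08 → L_total = 10·log₁₀(2.138e+08) = 83.30 dB SPL.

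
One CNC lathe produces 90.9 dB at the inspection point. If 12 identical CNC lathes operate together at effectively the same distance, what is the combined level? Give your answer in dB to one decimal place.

101.7 dB

L_total = L₁ + 10·log₁₀ N for N identical incoherent sources.
L_total = 90.9 + 10·log₁₀(12) = 90.9 + 10.792 = 101.69 dB.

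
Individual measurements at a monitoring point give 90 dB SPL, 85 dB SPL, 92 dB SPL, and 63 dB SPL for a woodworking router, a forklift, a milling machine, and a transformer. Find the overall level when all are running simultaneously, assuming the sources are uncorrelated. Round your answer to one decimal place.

Incoherent sources combine by intensity addition: L_total = 10·log₁₀(Σ 10^(L_i/10)).
Σ 10^(L/10) = 10^(90/10) + 10^(85/10) + 10^(92/10) + 10^(63/10) = 2.903e+09.
L_total = 10·log₁₀(2.903e+09) = 94.63 dB SPL.

94.6 dB SPL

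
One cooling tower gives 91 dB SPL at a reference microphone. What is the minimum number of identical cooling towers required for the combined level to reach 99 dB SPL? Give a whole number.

N identical sources give L₁ + 10·log₁₀ N, so require 10·log₁₀ N ≥ 99 − 91 = 8.0 dB.
N ≥ 10^(8.0/10) = 6.310, so N = 7.

7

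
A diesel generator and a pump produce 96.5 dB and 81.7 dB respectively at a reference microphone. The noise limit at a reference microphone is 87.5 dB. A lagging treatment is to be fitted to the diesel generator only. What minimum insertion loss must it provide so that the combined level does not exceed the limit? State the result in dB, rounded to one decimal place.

10.3 dB

Everything except the diesel generator sums to 10^(81.7/10) = 1.479e+08 in linear terms, 81.70 dB.
To meet 87.5 dB overall, the treated diesel generator may contribute at most 10^(87.5/10) − 1.479e+08 = 4.144e+08, i.e. 86.17 dB.
So the diesel generator must be reduced from 96.5 to 86.17 dB: IL = 10.33 dB.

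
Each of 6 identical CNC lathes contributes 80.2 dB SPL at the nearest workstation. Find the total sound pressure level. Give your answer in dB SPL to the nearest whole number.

88 dB SPL

With 6 equal, uncorrelated contributions the intensity is 6× that of one unit, giving a rise of 10·log₁₀ 6.
L_total = 80.2 + 10·log₁₀(6) = 80.2 + 7.782 = 87.98 dB SPL.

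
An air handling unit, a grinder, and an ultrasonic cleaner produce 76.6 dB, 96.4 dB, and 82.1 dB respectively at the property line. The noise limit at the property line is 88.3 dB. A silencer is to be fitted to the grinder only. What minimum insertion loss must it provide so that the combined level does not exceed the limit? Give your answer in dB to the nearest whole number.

Everything except the grinder sums to 10^(76.6/10) + 10^(82.1/10) = 2.079e+08 in linear terms, 83.18 dB.
The limit corresponds to 10^(88.3/10) = 6.761e+08; subtracting the fixed part leaves 4.682e+08 for the grinder, i.e. 86.70 dB.
So the grinder must be reduced from 96.4 to 86.70 dB: IL = 9.70 dB.

10 dB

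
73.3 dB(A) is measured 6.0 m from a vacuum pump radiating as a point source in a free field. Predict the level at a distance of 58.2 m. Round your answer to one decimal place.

Point-source attenuation: ΔL = 20·log₁₀(r₂/r₁) = 20·log₁₀(58.2/6.0) = 19.735 dB.
L₂ = 73.3 − 20·log₁₀(58.2/6.0) = 73.3 − 19.735 = 53.56 dB(A).

53.6 dB(A)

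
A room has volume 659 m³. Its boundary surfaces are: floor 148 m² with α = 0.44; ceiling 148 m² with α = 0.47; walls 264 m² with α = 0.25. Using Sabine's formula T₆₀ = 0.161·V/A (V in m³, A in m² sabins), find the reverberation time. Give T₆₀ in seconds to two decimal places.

Summing Sᵢαᵢ: 148·0.44 + 148·0.47 + 264·0.25 = 200.68 m².
T₆₀ = 0.161 × 659 / 200.68 = 0.529 s.

0.53 s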